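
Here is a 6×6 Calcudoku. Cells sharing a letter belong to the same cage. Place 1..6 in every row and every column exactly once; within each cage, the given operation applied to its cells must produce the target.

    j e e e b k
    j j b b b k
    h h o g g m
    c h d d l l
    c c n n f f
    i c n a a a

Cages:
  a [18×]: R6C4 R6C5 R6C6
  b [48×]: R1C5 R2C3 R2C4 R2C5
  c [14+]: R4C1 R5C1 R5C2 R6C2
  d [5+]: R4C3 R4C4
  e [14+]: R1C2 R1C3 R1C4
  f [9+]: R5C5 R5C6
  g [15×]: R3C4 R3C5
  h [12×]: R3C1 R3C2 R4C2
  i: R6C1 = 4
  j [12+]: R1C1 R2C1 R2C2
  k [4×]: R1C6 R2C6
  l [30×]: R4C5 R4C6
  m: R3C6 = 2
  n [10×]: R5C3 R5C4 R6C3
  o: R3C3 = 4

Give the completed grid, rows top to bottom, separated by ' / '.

Cage o is given; hence R3C3 = 4.
Cage m is given, which forces R3C6 = 2.
Cage i is a single given cell, so R6C1 = 4.
Cage h has product 12, leaving R4C2 = 2.
The two cells of cage d must have sum 5, so R4C3 = 1.
Cage d needs two cells with sum 5; hence R4C4 = 4.
1 is placed in row 4, so R4C1 = 3.
Cage n has product 10, so R5C4 = 1.
Row 6 needs a 2, and only R6C3 is open for it.
Cage b needs product 48, so R2C4 = 2.
Column 3 now contains 2, so R5C3 = 5.
Row 2 needs a 3, and only R2C3 is open for it.
Column 3 now contains 3, so R1C3 = 6.
Cage b has product 48, so R1C5 = 2.
Cage b has product 48, leaving R2C5 = 4.
4 is placed in row 2, so R2C6 = 1.
Cage j has sum 12, leaving R1C1 = 1.
Column 6 already has 1, which forces R1C6 = 4.
Column 1 already has 1, so R3C1 = 6.
Row 3 now contains 6; hence R3C2 = 1.
Column 1 now contains 6; hence R5C1 = 2.
The 3 cells of cage a must have product 18; hence R6C5 = 1.
Column 1 now contains 6, so R2C1 = 5.
The 3 cells of cage j must have sum 12, leaving R2C2 = 6.
The 4 cells of cage c must have sum 14, so R5C2 = 4.
Cage c has sum 14; hence R6C2 = 5.
Column 2 already has 5; hence R1C2 = 3.
The 3 cells of cage e must have sum 14; hence R1C4 = 5.
Column 4 already has 5, which forces R3C4 = 3.
3 is placed in row 3, so R3C5 = 5.
5 is placed in column 5; hence R4C5 = 6.
Row 4 already has 6, which forces R4C6 = 5.
6 is placed in column 5; hence R5C5 = 3.
Row 5 already has 3, so R5C6 = 6.
Column 4 already has 3, leaving R6C4 = 6.
Column 6 now contains 6, so R6C6 = 3.

1 3 6 5 2 4 / 5 6 3 2 4 1 / 6 1 4 3 5 2 / 3 2 1 4 6 5 / 2 4 5 1 3 6 / 4 5 2 6 1 3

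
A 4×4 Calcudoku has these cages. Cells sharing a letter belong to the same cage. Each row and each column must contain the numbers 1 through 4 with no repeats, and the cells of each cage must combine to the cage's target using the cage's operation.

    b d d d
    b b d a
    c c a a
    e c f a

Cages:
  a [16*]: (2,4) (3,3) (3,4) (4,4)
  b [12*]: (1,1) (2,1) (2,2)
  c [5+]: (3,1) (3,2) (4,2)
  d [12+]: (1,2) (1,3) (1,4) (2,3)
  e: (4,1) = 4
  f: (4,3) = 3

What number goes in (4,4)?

Cage a has product 16; hence (3,3) = 2.
Cage e is given, which forces (4,1) = 4.
F is a freebie; hence (4,3) = 3.
The 4 cells of cage d must have sum 12, leaving (1,3) = 1.
Column 3 now contains 3, which forces (2,3) = 4.
Row 3 now contains 2, leaving (3,1) = 1.
Cage c needs sum 5, which forces (3,2) = 3.
1 is placed in row 3, which forces (3,4) = 4.
Cage c has sum 5, so (4,2) = 1.
Row 4 already has 1, so (4,4) = 2.
Cage b needs product 12, leaving (1,1) = 2.
Column 2 already has 3, leaving (1,2) = 4.
4 is placed in column 4, so (1,4) = 3.
Column 1 now contains 1; hence (2,1) = 3.
Row 2 already has 4, which forces (2,2) = 2.
Column 4 already has 2, leaving (2,4) = 1.
The full grid is 2 4 1 3 / 3 2 4 1 / 1 3 2 4 / 4 1 3 2.

2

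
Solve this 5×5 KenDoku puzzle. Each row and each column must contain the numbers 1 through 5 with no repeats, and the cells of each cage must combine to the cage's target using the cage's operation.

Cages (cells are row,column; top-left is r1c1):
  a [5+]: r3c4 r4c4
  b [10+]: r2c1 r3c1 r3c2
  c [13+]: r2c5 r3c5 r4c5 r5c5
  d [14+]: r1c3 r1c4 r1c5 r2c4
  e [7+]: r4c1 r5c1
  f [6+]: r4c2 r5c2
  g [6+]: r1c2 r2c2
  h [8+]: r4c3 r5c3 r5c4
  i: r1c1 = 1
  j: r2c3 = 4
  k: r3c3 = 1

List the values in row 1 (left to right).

1 5 3 4 2

I is a freebie, which forces r1c1 = 1.
Cage j is a single given cell, leaving r2c3 = 4.
K is a freebie, leaving r3c3 = 1.
Column 2 needs a 3, and only r3c2 is open for it.
Column 5 needs a 2, and only r1c5 is open for it.
The 4 cells of cage d must have sum 14, so r1c4 = 4.
Column 4 now contains 4, which forces r3c4 = 2.
Row 1 already has 4; hence r1c2 = 5.
Row 1 now contains 5, which forces r1c3 = 3.
Cage g's pair has sum 6, so r2c2 = 1.
The two cells of cage a must have sum 5, which forces r4c4 = 3.
3 is placed in column 4, which forces r5c4 = 1.
3 is placed in column 4, so r2c4 = 5.
Row 2 already has 5, so r2c5 = 3.
Cage c needs sum 13, leaving r4c5 = 1.
Row 2 now contains 3, so r2c1 = 2.
Cage b needs sum 10, which forces r3c1 = 5.
Row 3 already has 5, which forces r3c5 = 4.
Column 1 now contains 5, leaving r4c1 = 4.
Row 4 already has 4, which forces r4c2 = 2.
2 is placed in row 4, so r4c3 = 5.
Column 1 now contains 5; hence r5c1 = 3.
2 is placed in column 2, leaving r5c2 = 4.
5 is placed in column 3; hence r5c3 = 2.
Column 5 already has 4, which forces r5c5 = 5.
Filled in: 1 5 3 4 2 / 2 1 4 5 3 / 5 3 1 2 4 / 4 2 5 3 1 / 3 4 2 1 5.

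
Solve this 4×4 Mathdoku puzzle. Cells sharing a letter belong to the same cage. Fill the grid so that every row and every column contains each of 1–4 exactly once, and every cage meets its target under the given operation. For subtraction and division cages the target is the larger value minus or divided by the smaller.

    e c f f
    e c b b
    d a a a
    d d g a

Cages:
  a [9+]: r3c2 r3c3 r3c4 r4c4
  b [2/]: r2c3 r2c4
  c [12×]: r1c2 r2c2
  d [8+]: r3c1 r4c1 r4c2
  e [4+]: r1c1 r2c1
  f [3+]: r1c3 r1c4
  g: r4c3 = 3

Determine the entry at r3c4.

Cage g is given, so r4c3 = 3.
The only place for 4 in row 1 is r1c2.
Column 2 already has 4, leaving r2c2 = 3.
Cage d needs sum 8, so r4c1 = 4.
Cage e's pair has sum 4, so r1c1 = 3.
3 is placed in row 2; hence r2c1 = 1.
Column 1 already has 3, so r3c1 = 2.
2 is placed in row 3, so r3c2 = 1.
Row 3 now contains 1; hence r3c3 = 4.
Row 3 already has 4, which forces r3c4 = 3.
Column 2 already has 1, which forces r4c2 = 2.
2 is placed in row 4; hence r4c4 = 1.
Cage f needs two cells with sum 3; hence r1c3 = 1.
Column 4 already has 1, leaving r1c4 = 2.
Column 3 now contains 4, so r2c3 = 2.
The two cells of cage b must have quotient 2; hence r2c4 = 4.
Filled in: 3 4 1 2 / 1 3 2 4 / 2 1 4 3 / 4 2 3 1.

3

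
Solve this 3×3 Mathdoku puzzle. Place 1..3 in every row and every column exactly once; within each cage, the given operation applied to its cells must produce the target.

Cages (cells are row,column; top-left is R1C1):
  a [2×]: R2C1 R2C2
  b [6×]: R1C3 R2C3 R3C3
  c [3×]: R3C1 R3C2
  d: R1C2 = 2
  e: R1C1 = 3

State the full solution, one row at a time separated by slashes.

3 2 1 / 2 1 3 / 1 3 2

Cage e is a single given cell; hence R1C1 = 3.
Cage d is given, leaving R1C2 = 2.
2 is placed in row 1, so R1C3 = 1.
Column 2 already has 2, so R2C2 = 1.
3 is placed in column 1, so R3C1 = 1.
Column 2 already has 1, so R3C2 = 3.
3 is placed in row 3; hence R3C3 = 2.
Row 2 already has 1, so R2C1 = 2.
Column 3 now contains 2; hence R2C3 = 3.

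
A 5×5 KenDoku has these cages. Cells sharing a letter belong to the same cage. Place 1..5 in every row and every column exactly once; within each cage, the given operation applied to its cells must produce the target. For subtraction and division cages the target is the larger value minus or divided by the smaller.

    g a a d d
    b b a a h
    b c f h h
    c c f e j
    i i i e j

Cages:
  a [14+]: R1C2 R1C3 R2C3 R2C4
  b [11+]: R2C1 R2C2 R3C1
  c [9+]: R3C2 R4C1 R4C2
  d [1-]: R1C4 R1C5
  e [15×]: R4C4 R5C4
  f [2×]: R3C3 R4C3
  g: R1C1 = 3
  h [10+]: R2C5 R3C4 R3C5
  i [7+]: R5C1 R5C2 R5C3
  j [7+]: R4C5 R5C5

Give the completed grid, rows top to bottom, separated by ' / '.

G is a freebie; hence R1C1 = 3.
Column 3 needs a 3, and only R2C3 is open for it.
The only place for 5 in column 3 is R1C3.
In row 1, 4 can only go at R1C2, so R1C2 = 4.
Cage a needs sum 14, so R2C4 = 2.
2 is placed in column 4, which forces R1C4 = 1.
The two cells of cage d must have difference 1, so R1C5 = 2.
Row 2 already has 2; hence R2C2 = 5.
The only place for 3 in row 3 is R3C2.
In row 5, 5 can only go at R5C4, so R5C4 = 5.
Cage h has sum 10, which forces R2C5 = 1.
Column 4 already has 5; hence R3C4 = 4.
Cage h has sum 10, which forces R3C5 = 5.
Column 4 already has 5; hence R4C4 = 3.
Row 4 now contains 3, which forces R4C5 = 4.
4 is placed in column 5, which forces R5C5 = 3.
Row 2 already has 1; hence R2C1 = 4.
5 is placed in row 3, leaving R3C1 = 2.
Row 3 already has 2, which forces R3C3 = 1.
Row 4 already has 4, so R4C1 = 5.
Cage c needs sum 9, which forces R4C2 = 1.
Column 3 already has 1, leaving R4C3 = 2.
Column 1 now contains 2, which forces R5C1 = 1.
Column 2 already has 1, leaving R5C2 = 2.
2 is placed in column 3, so R5C3 = 4.

3 4 5 1 2 / 4 5 3 2 1 / 2 3 1 4 5 / 5 1 2 3 4 / 1 2 4 5 3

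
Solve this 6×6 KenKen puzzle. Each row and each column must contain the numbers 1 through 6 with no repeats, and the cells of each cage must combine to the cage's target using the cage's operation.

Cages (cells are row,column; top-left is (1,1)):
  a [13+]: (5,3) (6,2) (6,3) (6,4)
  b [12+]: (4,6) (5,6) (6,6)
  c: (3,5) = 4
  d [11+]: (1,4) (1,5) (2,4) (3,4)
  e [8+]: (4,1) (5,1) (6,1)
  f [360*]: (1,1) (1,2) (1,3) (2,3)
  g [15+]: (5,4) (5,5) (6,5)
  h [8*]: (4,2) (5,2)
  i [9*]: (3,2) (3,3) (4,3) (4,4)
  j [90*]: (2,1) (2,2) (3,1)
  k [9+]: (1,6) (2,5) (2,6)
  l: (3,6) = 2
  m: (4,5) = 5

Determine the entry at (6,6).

1

Cage c is given, leaving (3,5) = 4.
Cage l is given, so (3,6) = 2.
Cage m is given, leaving (4,5) = 5.
Column 5 already has 5, so (6,5) = 6.
The 3 cells of cage g must have sum 15, leaving (5,4) = 6.
6 is placed in column 5, which forces (5,5) = 3.
Row 3 needs a 6, and only (3,1) is open for it.
The only place for 5 in row 3 is (3,4).
Row 4 needs a 6, and only (4,6) is open for it.
In row 2, 6 can only go at (2,3), so (2,3) = 6.
In row 1, 6 can only go at (1,2), so (1,2) = 6.
In row 2, 4 can only go at (2,6), so (2,6) = 4.
The 3 cells of cage k must have sum 9; hence (1,6) = 3.
The 3 cells of cage k must have sum 9, leaving (2,5) = 2.
Column 5 already has 2, so (1,5) = 1.
In row 1, 4 can only go at (1,4), so (1,4) = 4.
Cage d has sum 11; hence (2,4) = 1.
Column 4 already has 1, leaving (4,4) = 3.
Column 4 already has 3, which forces (6,4) = 2.
Cage i needs product 9, leaving (3,2) = 1.
Cage i needs product 9; hence (3,3) = 3.
Row 4 now contains 3, so (4,3) = 1.
Cage a needs sum 13, leaving (5,3) = 2.
The 4 cells of cage f must have product 360, which forces (1,1) = 2.
2 is placed in column 3, leaving (1,3) = 5.
Column 1 now contains 2; hence (4,1) = 4.
Cage h's pair has product 8, so (4,2) = 2.
2 is placed in row 5, which forces (5,2) = 4.
Column 2 already has 4, leaving (6,2) = 5.
Column 3 now contains 5, leaving (6,3) = 4.
Row 6 now contains 5, leaving (6,6) = 1.
Cage j needs product 90, leaving (2,1) = 5.
5 is placed in column 2, which forces (2,2) = 3.
The 3 cells of cage e must have sum 8; hence (5,1) = 1.
1 is placed in column 6, which forces (5,6) = 5.
Row 6 now contains 1, so (6,1) = 3.
Filled in: 2 6 5 4 1 3 / 5 3 6 1 2 4 / 6 1 3 5 4 2 / 4 2 1 3 5 6 / 1 4 2 6 3 5 / 3 5 4 2 6 1.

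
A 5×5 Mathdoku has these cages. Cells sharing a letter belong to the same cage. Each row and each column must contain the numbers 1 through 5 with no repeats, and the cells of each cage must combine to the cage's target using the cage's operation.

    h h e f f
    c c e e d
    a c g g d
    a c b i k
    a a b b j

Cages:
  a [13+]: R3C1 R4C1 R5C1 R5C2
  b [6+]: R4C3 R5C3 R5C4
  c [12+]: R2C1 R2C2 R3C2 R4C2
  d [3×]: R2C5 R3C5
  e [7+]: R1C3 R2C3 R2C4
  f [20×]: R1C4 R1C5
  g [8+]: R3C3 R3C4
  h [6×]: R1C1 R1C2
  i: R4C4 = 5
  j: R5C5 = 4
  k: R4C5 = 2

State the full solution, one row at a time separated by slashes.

I is a freebie, so R4C4 = 5.
K is a freebie, leaving R4C5 = 2.
Cage j is a single given cell, leaving R5C5 = 4.
Column 4 now contains 5, leaving R1C4 = 4.
4 is placed in column 5, so R1C5 = 5.
The two cells of cage g must have sum 8, leaving R3C3 = 5.
Column 4 now contains 5, which forces R3C4 = 3.
3 is placed in row 3, leaving R3C5 = 1.
1 is placed in column 5, which forces R2C5 = 3.
3 is placed in row 2, leaving R2C3 = 4.
In row 1, 1 can only go at R1C3, so R1C3 = 1.
Cage e has sum 7, which forces R2C4 = 2.
Column 3 already has 1; hence R4C3 = 3.
The 3 cells of cage b must have sum 6, leaving R5C3 = 2.
The 3 cells of cage b must have sum 6, so R5C4 = 1.
The 4 cells of cage a must have sum 13, leaving R3C1 = 4.
Cage c has sum 12, leaving R3C2 = 2.
Cage a has sum 13, which forces R4C1 = 1.
Cage c has sum 12, so R4C2 = 4.
The two cells of cage h must have product 6, leaving R1C1 = 2.
2 is placed in column 2, leaving R1C2 = 3.
1 is placed in column 1, so R2C1 = 5.
Cage c has sum 12, leaving R2C2 = 1.
Column 1 already has 5, so R5C1 = 3.
3 is placed in column 2, so R5C2 = 5.

2 3 1 4 5 / 5 1 4 2 3 / 4 2 5 3 1 / 1 4 3 5 2 / 3 5 2 1 4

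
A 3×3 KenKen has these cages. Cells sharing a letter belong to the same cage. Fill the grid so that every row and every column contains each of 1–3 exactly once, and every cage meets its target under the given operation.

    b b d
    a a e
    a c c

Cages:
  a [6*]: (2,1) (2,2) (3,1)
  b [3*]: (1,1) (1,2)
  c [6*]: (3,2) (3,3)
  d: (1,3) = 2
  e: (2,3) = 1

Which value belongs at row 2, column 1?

2

D is a freebie; hence (1,3) = 2.
Cage e is given, which forces (2,3) = 1.
Column 3 now contains 2; hence (3,3) = 3.
Cage a needs product 6, leaving (3,1) = 1.
Row 3 now contains 3; hence (3,2) = 2.
Column 1 now contains 1, so (1,1) = 3.
Cage b's pair has product 3; hence (1,2) = 1.
The 3 cells of cage a must have product 6, so (2,1) = 2.
2 is placed in column 2; hence (2,2) = 3.
The full grid is 3 1 2 / 2 3 1 / 1 2 3.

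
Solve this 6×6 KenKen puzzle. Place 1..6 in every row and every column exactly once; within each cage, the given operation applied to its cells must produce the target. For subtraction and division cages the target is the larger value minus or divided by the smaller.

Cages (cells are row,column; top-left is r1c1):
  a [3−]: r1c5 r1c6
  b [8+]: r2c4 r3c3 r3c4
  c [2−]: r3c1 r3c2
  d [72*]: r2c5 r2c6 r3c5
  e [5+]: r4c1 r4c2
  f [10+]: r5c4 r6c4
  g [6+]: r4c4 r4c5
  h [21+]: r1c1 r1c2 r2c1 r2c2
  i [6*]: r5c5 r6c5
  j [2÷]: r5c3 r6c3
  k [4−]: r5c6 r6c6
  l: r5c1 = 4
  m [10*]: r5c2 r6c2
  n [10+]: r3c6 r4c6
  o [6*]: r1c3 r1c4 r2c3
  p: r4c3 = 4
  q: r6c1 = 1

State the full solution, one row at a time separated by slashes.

6 4 1 3 5 2 / 5 6 2 1 4 3 / 3 1 5 2 6 4 / 2 3 4 5 1 6 / 4 5 3 6 2 1 / 1 2 6 4 3 5

Cage p is given, which forces r4c3 = 4.
Row 4 already has 4, which forces r4c6 = 6.
Cage l is a single given cell, so r5c1 = 4.
4 is placed in row 5; hence r5c4 = 6.
Cage q is a single given cell, so r6c1 = 1.
Column 4 already has 6, leaving r6c4 = 4.
6 is placed in column 6, which forces r3c6 = 4.
The two cells of cage k must have difference 4, so r5c6 = 1.
The two cells of cage k must have difference 4, which forces r6c6 = 5.
The 3 cells of cage d must have product 72, leaving r2c5 = 4.
4 is placed in column 6, which forces r2c6 = 3.
Cage d needs product 72, so r3c5 = 6.
Cage m's pair has product 10; hence r5c2 = 5.
1 is placed in row 5, so r5c3 = 3.
Row 5 now contains 3, leaving r5c5 = 2.
Row 6 now contains 5; hence r6c2 = 2.
The two cells of cage j must have quotient 2, which forces r6c3 = 6.
Column 5 already has 2; hence r6c5 = 3.
Cage h needs sum 21, leaving r1c1 = 6.
Cage h has sum 21; hence r1c2 = 4.
Cage o needs product 6, leaving r1c4 = 3.
Column 5 now contains 6, leaving r1c5 = 5.
Column 6 now contains 3, which forces r1c6 = 2.
Cage h has sum 21; hence r2c1 = 5.
Row 2 already has 4, so r2c2 = 6.
5 is placed in column 1, leaving r3c1 = 3.
3 is placed in row 3, which forces r3c2 = 1.
Cage e's pair has sum 5; hence r4c1 = 2.
2 is placed in column 2, leaving r4c2 = 3.
Column 5 now contains 5, which forces r4c5 = 1.
2 is placed in row 1; hence r1c3 = 1.
Cage o needs product 6, leaving r2c3 = 2.
Cage b needs sum 8; hence r2c4 = 1.
Column 3 already has 2, which forces r3c3 = 5.
Row 3 already has 5; hence r3c4 = 2.
Row 4 now contains 1, which forces r4c4 = 5.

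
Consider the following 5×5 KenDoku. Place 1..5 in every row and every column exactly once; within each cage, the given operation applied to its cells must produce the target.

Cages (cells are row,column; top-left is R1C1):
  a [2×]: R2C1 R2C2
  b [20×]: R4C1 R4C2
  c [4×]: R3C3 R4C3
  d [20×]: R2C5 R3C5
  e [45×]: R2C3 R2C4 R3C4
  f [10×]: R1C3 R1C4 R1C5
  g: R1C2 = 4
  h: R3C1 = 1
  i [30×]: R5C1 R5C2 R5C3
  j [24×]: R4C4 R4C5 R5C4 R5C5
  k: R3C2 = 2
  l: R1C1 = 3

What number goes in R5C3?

2

Cage l is a single given cell, leaving R1C1 = 3.
Cage g is given, which forces R1C2 = 4.
The 3 cells of cage e must have product 45; hence R2C3 = 3.
The 3 cells of cage e must have product 45, which forces R2C4 = 5.
Row 2 now contains 5, leaving R2C5 = 4.
Cage h is given, leaving R3C1 = 1.
Cage k is a single given cell; hence R3C2 = 2.
Row 3 already has 1, which forces R3C3 = 4.
The 3 cells of cage e must have product 45, so R3C4 = 3.
Column 5 now contains 4, leaving R3C5 = 5.
Column 2 now contains 4; hence R4C2 = 5.
Column 3 already has 4; hence R4C3 = 1.
Column 2 already has 5; hence R5C2 = 3.
The 3 cells of cage f must have product 10, leaving R1C3 = 5.
Column 1 now contains 1, which forces R2C1 = 2.
Column 2 already has 2; hence R2C2 = 1.
Row 4 now contains 5, leaving R4C1 = 4.
4 is placed in row 4; hence R4C4 = 2.
Cage j needs product 24, so R4C5 = 3.
Column 1 already has 2, so R5C1 = 5.
5 is placed in column 3, so R5C3 = 2.
Row 5 now contains 2; hence R5C5 = 1.
2 is placed in column 4, leaving R1C4 = 1.
1 is placed in column 5, leaving R1C5 = 2.
Row 5 now contains 1, which forces R5C4 = 4.
The full grid is 3 4 5 1 2 / 2 1 3 5 4 / 1 2 4 3 5 / 4 5 1 2 3 / 5 3 2 4 1.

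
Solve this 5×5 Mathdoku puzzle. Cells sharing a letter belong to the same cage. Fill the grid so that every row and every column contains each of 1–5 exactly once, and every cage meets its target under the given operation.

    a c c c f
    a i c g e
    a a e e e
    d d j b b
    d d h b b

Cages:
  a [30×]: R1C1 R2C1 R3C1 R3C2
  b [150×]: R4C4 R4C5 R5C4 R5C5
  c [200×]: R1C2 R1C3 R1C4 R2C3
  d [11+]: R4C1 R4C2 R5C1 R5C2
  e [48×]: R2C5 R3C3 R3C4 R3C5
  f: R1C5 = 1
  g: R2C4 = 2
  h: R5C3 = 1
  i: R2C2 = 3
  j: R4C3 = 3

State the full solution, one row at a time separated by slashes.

3 5 2 4 1 / 1 3 5 2 4 / 5 2 4 1 3 / 4 1 3 5 2 / 2 4 1 3 5

Cage f is a single given cell; hence R1C5 = 1.
I is a freebie; hence R2C2 = 3.
Cage c needs product 200, leaving R2C3 = 5.
Cage g is given, which forces R2C4 = 2.
Row 2 now contains 2, so R2C5 = 4.
Column 5 now contains 4, so R3C5 = 3.
Cage j is given, leaving R4C3 = 3.
Row 4 now contains 3; hence R4C4 = 5.
Row 4 now contains 5, leaving R4C5 = 2.
Cage h is a single given cell, leaving R5C3 = 1.
5 is placed in column 4, which forces R5C4 = 3.
2 is placed in column 5, so R5C5 = 5.
Cage a needs product 30, leaving R1C1 = 3.
The 4 cells of cage c must have product 200, which forces R1C2 = 5.
The 4 cells of cage c must have product 200, so R1C3 = 2.
5 is placed in column 4; hence R1C4 = 4.
Row 2 now contains 2, which forces R2C1 = 1.
Column 2 now contains 5; hence R3C2 = 2.
Cage e has product 48, which forces R3C3 = 4.
Cage e has product 48, which forces R3C4 = 1.
Column 1 now contains 1, leaving R4C1 = 4.
4 is placed in row 4; hence R4C2 = 1.
Column 1 already has 4, which forces R5C1 = 2.
Column 2 now contains 2; hence R5C2 = 4.
Row 3 now contains 2, which forces R3C1 = 5.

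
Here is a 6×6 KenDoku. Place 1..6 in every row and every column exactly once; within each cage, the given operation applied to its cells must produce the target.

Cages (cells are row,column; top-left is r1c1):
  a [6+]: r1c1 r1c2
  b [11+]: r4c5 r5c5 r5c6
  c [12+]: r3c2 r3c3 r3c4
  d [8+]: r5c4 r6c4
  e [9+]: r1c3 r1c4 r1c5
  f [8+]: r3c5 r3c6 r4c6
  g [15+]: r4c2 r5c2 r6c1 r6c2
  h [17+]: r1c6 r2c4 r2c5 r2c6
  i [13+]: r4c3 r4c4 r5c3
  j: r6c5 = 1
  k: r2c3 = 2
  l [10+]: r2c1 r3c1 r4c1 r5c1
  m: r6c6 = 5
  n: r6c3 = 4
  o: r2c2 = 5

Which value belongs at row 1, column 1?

5

Cage o is given, which forces r2c2 = 5.
Cage k is a single given cell; hence r2c3 = 2.
Cage n is a single given cell, so r6c3 = 4.
Cage j is a single given cell, which forces r6c5 = 1.
M is a freebie, so r6c6 = 5.
The only place for 5 in column 1 is r1c1.
Cage a's pair has sum 6, which forces r1c2 = 1.
Cage e has sum 9; hence r1c3 = 3.
In row 1, 6 can only go at r1c6, so r1c6 = 6.
The only place for 3 in row 2 is r2c1.
In column 1, 6 can only go at r6c1, so r6c1 = 6.
The only place for 6 in column 2 is r3c2.
In column 4, 3 can only go at r6c4, so r6c4 = 3.
Cage d's pair has sum 8, which forces r5c4 = 5.
3 is placed in row 6, leaving r6c2 = 2.
Cage c needs sum 12, leaving r3c3 = 5.
Column 4 already has 5, so r3c4 = 1.
Column 3 now contains 5, which forces r4c3 = 1.
Row 5 now contains 5, leaving r5c3 = 6.
The 4 cells of cage h must have sum 17, so r2c6 = 1.
The 3 cells of cage i must have sum 13; hence r4c4 = 6.
Cage l needs sum 10, which forces r5c1 = 1.
Column 4 now contains 6; hence r2c4 = 4.
Cage h has sum 17, leaving r2c5 = 6.
Column 4 already has 4; hence r1c4 = 2.
Cage e has sum 9; hence r1c5 = 4.
4 is placed in column 5, so r4c5 = 5.
The 3 cells of cage b must have sum 11, which forces r5c5 = 2.
Cage b has sum 11, leaving r5c6 = 4.
Column 5 already has 2, so r3c5 = 3.
Column 6 now contains 4, leaving r3c6 = 2.
The 4 cells of cage g must have sum 15, leaving r4c2 = 4.
Cage f has sum 8, so r4c6 = 3.
4 is placed in row 5, which forces r5c2 = 3.
Row 3 now contains 2; hence r3c1 = 4.
Row 4 now contains 4, so r4c1 = 2.
The full grid is 5 1 3 2 4 6 / 3 5 2 4 6 1 / 4 6 5 1 3 2 / 2 4 1 6 5 3 / 1 3 6 5 2 4 / 6 2 4 3 1 5.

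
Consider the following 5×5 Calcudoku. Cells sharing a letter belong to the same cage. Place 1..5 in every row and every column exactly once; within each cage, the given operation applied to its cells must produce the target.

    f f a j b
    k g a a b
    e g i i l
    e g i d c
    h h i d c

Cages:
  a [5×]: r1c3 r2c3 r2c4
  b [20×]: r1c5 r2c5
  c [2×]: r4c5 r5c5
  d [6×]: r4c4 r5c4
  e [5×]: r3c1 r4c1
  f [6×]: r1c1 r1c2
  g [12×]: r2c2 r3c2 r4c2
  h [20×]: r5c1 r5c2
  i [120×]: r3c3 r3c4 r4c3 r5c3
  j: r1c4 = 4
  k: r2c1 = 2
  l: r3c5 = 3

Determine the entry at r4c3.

The 3 cells of cage a must have product 5, which forces r1c3 = 1.
Cage j is given; hence r1c4 = 4.
4 is placed in row 1, leaving r1c5 = 5.
K is a freebie; hence r2c1 = 2.
Cage a has product 5, leaving r2c3 = 5.
Cage a has product 5; hence r2c4 = 1.
Column 5 now contains 5, so r2c5 = 4.
Cage l is given; hence r3c5 = 3.
2 is placed in column 1; hence r1c1 = 3.
Cage f's pair has product 6, which forces r1c2 = 2.
Row 2 now contains 4, leaving r2c2 = 3.
Cage i needs product 120, which forces r3c4 = 5.
5 is placed in row 3, so r3c1 = 1.
Row 3 already has 1, which forces r3c2 = 4.
Row 3 now contains 4, so r3c3 = 2.
Cage e needs two cells with product 5, so r4c1 = 5.
4 is placed in column 2, so r4c2 = 1.
1 is placed in row 4, which forces r4c5 = 2.
Column 1 already has 5, so r5c1 = 4.
4 is placed in column 2, which forces r5c2 = 5.
Row 5 now contains 4; hence r5c3 = 3.
Row 5 now contains 3, so r5c4 = 2.
2 is placed in column 5, leaving r5c5 = 1.
Column 3 already has 3, leaving r4c3 = 4.
Row 4 now contains 2; hence r4c4 = 3.
The full grid is 3 2 1 4 5 / 2 3 5 1 4 / 1 4 2 5 3 / 5 1 4 3 2 / 4 5 3 2 1.

4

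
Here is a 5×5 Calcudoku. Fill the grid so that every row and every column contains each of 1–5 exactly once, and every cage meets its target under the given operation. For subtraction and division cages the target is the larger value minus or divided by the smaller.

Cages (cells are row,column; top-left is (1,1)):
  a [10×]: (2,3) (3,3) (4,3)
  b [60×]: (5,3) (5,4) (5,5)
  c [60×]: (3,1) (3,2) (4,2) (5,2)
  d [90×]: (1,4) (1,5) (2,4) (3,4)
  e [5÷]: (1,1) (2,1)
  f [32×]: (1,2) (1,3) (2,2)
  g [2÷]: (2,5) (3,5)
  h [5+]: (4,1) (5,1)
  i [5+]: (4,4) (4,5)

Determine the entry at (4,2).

Cage f needs product 32, leaving (1,2) = 2.
Cage f has product 32, which forces (1,3) = 4.
Row 1 now contains 2, so (1,4) = 5.
Cage d has product 90; hence (1,5) = 3.
Cage f needs product 32, leaving (2,2) = 4.
Row 1 now contains 5, leaving (1,1) = 1.
Cage e's pair has quotient 5; hence (2,1) = 5.
The 4 cells of cage c must have product 60; hence (3,1) = 4.
Row 2 needs a 3, and only (2,4) is open for it.
Column 4 already has 3, leaving (3,4) = 2.
Row 3 already has 2, leaving (3,5) = 1.
Column 5 already has 1, leaving (4,5) = 4.
Cage b has product 60, which forces (5,3) = 3.
Column 4 already has 3; hence (5,4) = 4.
The 3 cells of cage b must have product 60, leaving (5,5) = 5.
Column 5 already has 1, so (2,5) = 2.
Row 3 now contains 1, so (3,3) = 5.
Cage h's pair has sum 5, leaving (4,1) = 3.
Row 4 now contains 3, so (4,2) = 5.
Row 4 now contains 4, so (4,4) = 1.
3 is placed in row 5, which forces (5,1) = 2.
Row 5 now contains 5, leaving (5,2) = 1.
2 is placed in row 2, so (2,3) = 1.
Row 3 now contains 5, so (3,2) = 3.
1 is placed in row 4; hence (4,3) = 2.
Filled in: 1 2 4 5 3 / 5 4 1 3 2 / 4 3 5 2 1 / 3 5 2 1 4 / 2 1 3 4 5.

5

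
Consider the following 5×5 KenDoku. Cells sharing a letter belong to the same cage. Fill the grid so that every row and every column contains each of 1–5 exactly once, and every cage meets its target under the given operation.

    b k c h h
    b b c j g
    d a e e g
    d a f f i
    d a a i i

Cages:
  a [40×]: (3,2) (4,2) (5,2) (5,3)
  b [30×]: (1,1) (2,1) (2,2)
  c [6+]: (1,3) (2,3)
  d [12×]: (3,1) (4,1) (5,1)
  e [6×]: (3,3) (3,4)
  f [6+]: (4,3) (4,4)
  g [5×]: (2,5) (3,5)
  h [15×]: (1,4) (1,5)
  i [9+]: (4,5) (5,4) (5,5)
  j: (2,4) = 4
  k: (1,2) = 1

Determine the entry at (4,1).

Cage k is a single given cell; hence (1,2) = 1.
J is a freebie, so (2,4) = 4.
Cage a has product 40, which forces (5,3) = 1.
Cage c's pair has sum 6, so (1,3) = 4.
Column 3 now contains 1; hence (2,3) = 2.
2 is placed in column 3, leaving (3,3) = 3.
Row 3 now contains 3, which forces (3,4) = 2.
Column 3 now contains 4, which forces (4,3) = 5.
Column 4 already has 2, which forces (4,4) = 1.
Cage b needs product 30, leaving (1,1) = 2.
The 3 cells of cage d must have product 12, so (3,1) = 1.
Row 3 already has 1; hence (3,5) = 5.
Cage i needs sum 9; hence (5,4) = 3.
3 is placed in column 4, leaving (1,4) = 5.
Column 5 already has 5; hence (1,5) = 3.
Column 5 already has 5, leaving (2,5) = 1.
5 is placed in row 3, which forces (3,2) = 4.
The 3 cells of cage d must have product 12, which forces (4,1) = 3.
Cage a has product 40; hence (4,2) = 2.
2 is placed in row 4, so (4,5) = 4.
Row 5 now contains 3, which forces (5,1) = 4.
Cage a has product 40, which forces (5,2) = 5.
Column 5 now contains 4; hence (5,5) = 2.
3 is placed in column 1; hence (2,1) = 5.
5 is placed in column 2; hence (2,2) = 3.
Filled in: 2 1 4 5 3 / 5 3 2 4 1 / 1 4 3 2 5 / 3 2 5 1 4 / 4 5 1 3 2.

3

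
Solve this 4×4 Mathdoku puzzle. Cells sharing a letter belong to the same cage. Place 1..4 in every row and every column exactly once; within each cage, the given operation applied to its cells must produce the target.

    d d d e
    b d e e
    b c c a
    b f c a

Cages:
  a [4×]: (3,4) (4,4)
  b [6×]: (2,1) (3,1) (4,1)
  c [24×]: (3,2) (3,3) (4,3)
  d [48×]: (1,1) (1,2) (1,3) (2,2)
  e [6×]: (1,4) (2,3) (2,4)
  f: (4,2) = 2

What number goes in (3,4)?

F is a freebie, which forces (4,2) = 2.
Column 2 already has 2, which forces (2,2) = 4.
Column 2 now contains 4, leaving (3,2) = 3.
The 3 cells of cage c must have product 24, which forces (3,3) = 2.
Column 2 now contains 3, leaving (1,2) = 1.
The 3 cells of cage b must have product 6; hence (2,1) = 2.
2 is placed in row 3, so (3,1) = 1.
Row 3 now contains 1; hence (3,4) = 4.
Cage b has product 6, so (4,1) = 3.
Cage c needs product 24, so (4,3) = 4.
Column 4 now contains 4, leaving (4,4) = 1.
Column 1 now contains 3; hence (1,1) = 4.
4 is placed in column 3, leaving (1,3) = 3.
The 3 cells of cage e must have product 6; hence (1,4) = 2.
The 3 cells of cage e must have product 6, leaving (2,3) = 1.
Column 4 already has 1, which forces (2,4) = 3.
The full grid is 4 1 3 2 / 2 4 1 3 / 1 3 2 4 / 3 2 4 1.

4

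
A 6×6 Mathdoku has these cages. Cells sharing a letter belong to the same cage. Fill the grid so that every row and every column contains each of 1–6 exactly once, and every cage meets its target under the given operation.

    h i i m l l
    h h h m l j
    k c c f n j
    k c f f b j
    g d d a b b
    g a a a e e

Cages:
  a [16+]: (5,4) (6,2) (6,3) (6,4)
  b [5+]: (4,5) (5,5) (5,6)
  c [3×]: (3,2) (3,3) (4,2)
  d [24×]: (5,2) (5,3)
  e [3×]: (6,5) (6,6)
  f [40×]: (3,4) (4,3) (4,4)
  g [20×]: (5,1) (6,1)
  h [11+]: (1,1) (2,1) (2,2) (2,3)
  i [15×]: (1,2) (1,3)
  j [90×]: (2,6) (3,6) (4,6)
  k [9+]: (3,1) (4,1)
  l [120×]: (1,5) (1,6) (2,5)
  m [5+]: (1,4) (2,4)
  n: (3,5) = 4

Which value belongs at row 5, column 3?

6

Cage c needs product 3; hence (3,2) = 3.
The 3 cells of cage c must have product 3; hence (3,3) = 1.
N is a freebie, leaving (3,5) = 4.
Cage c needs product 3; hence (4,2) = 1.
Row 4 now contains 1, which forces (4,5) = 2.
Column 2 already has 3, leaving (1,2) = 5.
The two cells of cage i must have product 15, leaving (1,3) = 3.
5 is placed in row 1, which forces (1,5) = 6.
Cage l needs product 120, leaving (1,6) = 4.
Column 5 already has 6, which forces (2,5) = 5.
The 3 cells of cage f must have product 40; hence (3,4) = 2.
Cage b has sum 5, leaving (5,5) = 1.
Cage b needs sum 5, which forces (5,6) = 2.
Column 5 already has 1, so (6,5) = 3.
Row 6 now contains 3, leaving (6,6) = 1.
The 4 cells of cage h must have sum 11; hence (1,1) = 2.
2 is placed in column 4, so (1,4) = 1.
Cage m's pair has sum 5, so (2,4) = 4.
Column 4 now contains 4; hence (4,4) = 5.
Column 4 already has 5, which forces (5,4) = 3.
Column 4 already has 5, which forces (6,4) = 6.
Cage h has sum 11, leaving (2,1) = 1.
The 3 cells of cage j must have product 90, which forces (3,6) = 5.
5 is placed in row 4, which forces (4,3) = 4.
Column 3 already has 4, leaving (5,3) = 6.
Cage a needs sum 16, which forces (6,2) = 2.
Cage a needs sum 16, which forces (6,3) = 5.
Column 2 already has 2, so (2,2) = 6.
Column 3 now contains 6, which forces (2,3) = 2.
Row 2 now contains 6, so (2,6) = 3.
Row 3 already has 5, leaving (3,1) = 6.
Row 4 now contains 4, leaving (4,1) = 3.
Column 6 already has 3, so (4,6) = 6.
The two cells of cage g must have product 20, so (5,1) = 5.
Row 5 now contains 6, so (5,2) = 4.
Row 6 now contains 5, leaving (6,1) = 4.
Filled in: 2 5 3 1 6 4 / 1 6 2 4 5 3 / 6 3 1 2 4 5 / 3 1 4 5 2 6 / 5 4 6 3 1 2 / 4 2 5 6 3 1.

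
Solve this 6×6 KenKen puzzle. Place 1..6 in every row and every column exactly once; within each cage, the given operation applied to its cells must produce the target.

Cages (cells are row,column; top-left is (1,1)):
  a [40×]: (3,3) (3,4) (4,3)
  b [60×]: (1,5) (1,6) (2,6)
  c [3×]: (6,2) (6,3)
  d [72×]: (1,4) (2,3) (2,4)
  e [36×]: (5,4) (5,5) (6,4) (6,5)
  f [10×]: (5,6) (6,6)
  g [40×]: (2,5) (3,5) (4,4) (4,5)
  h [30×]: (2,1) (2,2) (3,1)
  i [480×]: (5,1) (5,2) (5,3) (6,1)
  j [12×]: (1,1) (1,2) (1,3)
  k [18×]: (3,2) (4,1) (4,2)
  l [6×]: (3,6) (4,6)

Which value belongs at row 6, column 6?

The 4 cells of cage i must have product 480, which forces (6,1) = 4.
Row 6 needs a 5, and only (6,6) is open for it.
Cage b has product 60, so (1,5) = 5.
Column 6 already has 5; hence (5,6) = 2.
The 4 cells of cage g must have product 40, leaving (4,4) = 5.
Cage a has product 40, leaving (3,3) = 5.
Column 4 needs a 1, and only (5,4) is open for it.
1 is placed in row 5; hence (5,5) = 3.
Column 5 needs a 6, and only (6,5) is open for it.
Row 6 already has 6; hence (6,4) = 2.
2 is placed in column 4, so (3,4) = 4.
Cage a has product 40, which forces (4,3) = 2.
Cage d has product 72, which forces (2,3) = 4.
Row 2 now contains 4; hence (2,6) = 3.
Column 3 now contains 4, which forces (5,3) = 6.
Cage d needs product 72; hence (1,4) = 3.
3 is placed in column 6; hence (1,6) = 4.
Row 2 already has 3, so (2,4) = 6.
The 4 cells of cage g must have product 40; hence (4,5) = 4.
6 is placed in row 5, so (5,1) = 5.
Cage i needs product 480, leaving (5,2) = 4.
3 is placed in row 1, which forces (1,3) = 1.
Cage h needs product 30, which forces (2,2) = 5.
Column 3 already has 1, leaving (6,3) = 3.
Row 6 already has 3, leaving (6,2) = 1.
Cage k needs product 18, so (4,1) = 1.
1 is placed in row 4, which forces (4,6) = 6.
Column 1 now contains 1, leaving (2,1) = 2.
2 is placed in row 2, so (2,5) = 1.
Cage h needs product 30, so (3,1) = 3.
Cage k has product 18, which forces (3,2) = 6.
Column 5 already has 1; hence (3,5) = 2.
6 is placed in column 6, so (3,6) = 1.
Row 4 now contains 6, so (4,2) = 3.
Column 1 already has 2, leaving (1,1) = 6.
6 is placed in column 2, which forces (1,2) = 2.
The full grid is 6 2 1 3 5 4 / 2 5 4 6 1 3 / 3 6 5 4 2 1 / 1 3 2 5 4 6 / 5 4 6 1 3 2 / 4 1 3 2 6 5.

5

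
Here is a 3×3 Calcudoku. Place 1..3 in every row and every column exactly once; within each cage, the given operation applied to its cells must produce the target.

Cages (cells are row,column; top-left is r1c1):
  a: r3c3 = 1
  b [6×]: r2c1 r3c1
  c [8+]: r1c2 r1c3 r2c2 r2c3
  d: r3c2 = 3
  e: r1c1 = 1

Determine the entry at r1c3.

E is a freebie, so r1c1 = 1.
Cage d is given, which forces r3c2 = 3.
A is a freebie, leaving r3c3 = 1.
Column 2 already has 3, which forces r1c2 = 2.
Cage c needs sum 8; hence r1c3 = 3.
Cage b's pair has product 6, so r2c1 = 3.
Cage c needs sum 8, leaving r2c2 = 1.
Cage c needs sum 8, so r2c3 = 2.
Row 3 already has 3; hence r3c1 = 2.
Completed grid: 1 2 3 / 3 1 2 / 2 3 1.

3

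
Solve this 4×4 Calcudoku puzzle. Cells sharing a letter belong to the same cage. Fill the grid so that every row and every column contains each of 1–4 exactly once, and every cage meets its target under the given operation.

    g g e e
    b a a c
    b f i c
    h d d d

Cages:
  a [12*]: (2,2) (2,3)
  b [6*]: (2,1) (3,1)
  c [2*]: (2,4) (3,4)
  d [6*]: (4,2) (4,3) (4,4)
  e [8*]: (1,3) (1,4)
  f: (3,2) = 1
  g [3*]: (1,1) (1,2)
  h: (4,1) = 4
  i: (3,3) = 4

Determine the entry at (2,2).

F is a freebie; hence (3,2) = 1.
Cage i is given, leaving (3,3) = 4.
1 is placed in row 3, which forces (3,4) = 2.
Cage h is a single given cell; hence (4,1) = 4.
Cage g needs two cells with product 3, so (1,1) = 1.
Column 2 now contains 1; hence (1,2) = 3.
4 is placed in column 3, which forces (1,3) = 2.
Column 4 already has 2, which forces (1,4) = 4.
Cage b's pair has product 6, leaving (2,1) = 2.
Cage a needs two cells with product 12, leaving (2,2) = 4.
4 is placed in column 3; hence (2,3) = 3.
Column 4 already has 2, which forces (2,4) = 1.
2 is placed in row 3, which forces (3,1) = 3.
Column 2 now contains 3, which forces (4,2) = 2.
Column 3 already has 3, which forces (4,3) = 1.
1 is placed in column 4, leaving (4,4) = 3.
Completed grid: 1 3 2 4 / 2 4 3 1 / 3 1 4 2 / 4 2 1 3.

4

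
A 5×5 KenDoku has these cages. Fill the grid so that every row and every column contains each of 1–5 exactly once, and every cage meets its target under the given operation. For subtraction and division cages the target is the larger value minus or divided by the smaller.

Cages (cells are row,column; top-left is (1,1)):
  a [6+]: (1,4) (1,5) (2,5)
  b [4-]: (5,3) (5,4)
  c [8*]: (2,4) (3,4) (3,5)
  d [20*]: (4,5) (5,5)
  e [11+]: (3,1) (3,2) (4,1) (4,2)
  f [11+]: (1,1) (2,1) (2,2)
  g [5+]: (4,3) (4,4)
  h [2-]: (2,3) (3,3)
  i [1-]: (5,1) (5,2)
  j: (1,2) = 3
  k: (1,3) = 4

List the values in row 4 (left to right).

4 1 2 3 5

Cage j is given, leaving (1,2) = 3.
Cage k is given, so (1,3) = 4.
The 3 cells of cage a must have sum 6, so (2,5) = 3.
Cage h's pair has difference 2, so (3,3) = 3.
The only place for 5 in row 1 is (1,1).
Row 3 needs a 5, and only (3,2) is open for it.
The only place for 5 in row 2 is (2,3).
Column 3 already has 5; hence (5,3) = 1.
Cage b's pair has difference 4; hence (5,4) = 5.
Row 5 already has 5, so (5,5) = 4.
1 is placed in column 3; hence (4,3) = 2.
Cage g's pair has sum 5, leaving (4,4) = 3.
Column 5 now contains 4; hence (4,5) = 5.
Cage i's pair has difference 1, which forces (5,1) = 3.
Row 5 already has 4, so (5,2) = 2.
Cage f has sum 11, which forces (2,1) = 2.
2 is placed in column 2, leaving (2,2) = 4.
Row 2 now contains 4, so (2,4) = 1.
Cage e has sum 11; hence (3,1) = 1.
Row 3 already has 1, leaving (3,5) = 2.
Row 4 already has 3, leaving (4,1) = 4.
Row 4 now contains 2, so (4,2) = 1.
1 is placed in column 4; hence (1,4) = 2.
Column 5 already has 2, leaving (1,5) = 1.
Row 3 now contains 2, so (3,4) = 4.
Filled in: 5 3 4 2 1 / 2 4 5 1 3 / 1 5 3 4 2 / 4 1 2 3 5 / 3 2 1 5 4.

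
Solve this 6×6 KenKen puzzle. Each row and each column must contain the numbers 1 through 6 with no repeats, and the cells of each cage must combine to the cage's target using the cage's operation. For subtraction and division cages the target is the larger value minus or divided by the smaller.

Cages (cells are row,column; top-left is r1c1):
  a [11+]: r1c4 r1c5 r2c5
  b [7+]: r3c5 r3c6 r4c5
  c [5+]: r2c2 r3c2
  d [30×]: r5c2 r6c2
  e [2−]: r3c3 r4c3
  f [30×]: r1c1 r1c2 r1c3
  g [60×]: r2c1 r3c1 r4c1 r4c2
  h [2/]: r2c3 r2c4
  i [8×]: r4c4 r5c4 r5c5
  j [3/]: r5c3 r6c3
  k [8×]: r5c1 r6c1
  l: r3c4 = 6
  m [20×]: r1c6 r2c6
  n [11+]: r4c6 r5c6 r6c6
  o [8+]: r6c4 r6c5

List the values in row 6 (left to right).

4 6 1 5 3 2

Cage l is a single given cell, leaving r3c4 = 6.
The only place for 5 in row 5 is r5c2.
Column 2 now contains 5, leaving r6c2 = 6.
The only place for 1 in row 6 is r6c3.
Cage j's pair has quotient 3, which forces r5c3 = 3.
In row 4, 5 can only go at r4c1, so r4c1 = 5.
Cage f needs product 30, which forces r1c3 = 5.
5 is placed in row 1; hence r1c6 = 4.
Column 6 now contains 4; hence r2c6 = 5.
In row 3, 5 can only go at r3c5, so r3c5 = 5.
Cage b has sum 7; hence r3c6 = 1.
Cage b needs sum 7, leaving r4c5 = 1.
The two cells of cage o must have sum 8, which forces r6c4 = 5.
Column 5 now contains 5, so r6c5 = 3.
Row 6 now contains 3, leaving r6c6 = 2.
The 4 cells of cage g must have product 60, which forces r2c1 = 1.
Row 3 already has 1, so r3c1 = 3.
Cage g has product 60, leaving r4c2 = 4.
Row 4 now contains 4, leaving r4c4 = 2.
Cage n needs sum 11, leaving r4c6 = 3.
The two cells of cage k must have product 8, leaving r5c1 = 2.
The 3 cells of cage i must have product 8, which forces r5c4 = 1.
Row 5 already has 2, so r5c5 = 4.
Column 6 now contains 2, so r5c6 = 6.
Row 6 already has 2, leaving r6c1 = 4.
Column 1 now contains 3, which forces r1c1 = 6.
Cage f needs product 30; hence r1c2 = 1.
Column 4 already has 1, which forces r1c4 = 3.
Row 1 already has 6; hence r1c5 = 2.
Cage c's pair has sum 5; hence r2c2 = 3.
Column 4 already has 3, which forces r2c4 = 4.
2 is placed in column 5, which forces r2c5 = 6.
4 is placed in column 2, which forces r3c2 = 2.
The two cells of cage e must have difference 2, so r3c3 = 4.
2 is placed in row 4, leaving r4c3 = 6.
Row 2 now contains 6, which forces r2c3 = 2.
Completed grid: 6 1 5 3 2 4 / 1 3 2 4 6 5 / 3 2 4 6 5 1 / 5 4 6 2 1 3 / 2 5 3 1 4 6 / 4 6 1 5 3 2.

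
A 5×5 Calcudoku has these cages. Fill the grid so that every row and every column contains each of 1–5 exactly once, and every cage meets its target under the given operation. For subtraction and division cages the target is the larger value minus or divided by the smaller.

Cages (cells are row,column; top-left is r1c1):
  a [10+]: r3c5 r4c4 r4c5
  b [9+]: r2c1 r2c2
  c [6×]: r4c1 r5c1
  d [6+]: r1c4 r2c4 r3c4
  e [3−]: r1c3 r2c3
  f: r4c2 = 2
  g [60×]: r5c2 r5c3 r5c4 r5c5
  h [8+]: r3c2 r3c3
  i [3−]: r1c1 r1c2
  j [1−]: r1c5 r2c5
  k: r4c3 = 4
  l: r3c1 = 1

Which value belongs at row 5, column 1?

Cage l is given, leaving r3c1 = 1.
Cage f is given, which forces r4c2 = 2.
Cage k is given, so r4c3 = 4.
Row 4 now contains 2; hence r4c1 = 3.
The two cells of cage c must have product 6, which forces r5c1 = 2.
2 is placed in column 1, so r1c1 = 4.
The two cells of cage i must have difference 3, so r1c2 = 1.
Column 1 now contains 4, leaving r2c1 = 5.
Row 2 already has 5, so r2c2 = 4.
Row 2 already has 5, leaving r2c3 = 2.
Cage a needs sum 10, which forces r3c5 = 4.
Column 3 already has 2; hence r1c3 = 5.
Cage j's pair has difference 1, leaving r1c5 = 2.
Cage d needs sum 6, so r2c4 = 1.
Row 2 now contains 1, which forces r2c5 = 3.
Column 3 already has 5, so r3c3 = 3.
3 is placed in row 3, which forces r3c4 = 2.
Column 4 already has 1, which forces r4c4 = 5.
Row 4 now contains 5; hence r4c5 = 1.
Column 3 now contains 3; hence r5c3 = 1.
The 4 cells of cage g must have product 60, which forces r5c4 = 4.
Column 5 already has 1, which forces r5c5 = 5.
Row 1 now contains 2, leaving r1c4 = 3.
3 is placed in row 3, so r3c2 = 5.
Row 5 now contains 5, so r5c2 = 3.
The full grid is 4 1 5 3 2 / 5 4 2 1 3 / 1 5 3 2 4 / 3 2 4 5 1 / 2 3 1 4 5.

2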